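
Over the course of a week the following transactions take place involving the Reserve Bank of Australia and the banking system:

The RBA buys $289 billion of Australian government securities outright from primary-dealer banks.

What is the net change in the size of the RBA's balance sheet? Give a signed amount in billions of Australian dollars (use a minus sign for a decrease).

+$289 billion

OMO purchase (from banks) $289 billion: an RBA asset is acquired → +$289B.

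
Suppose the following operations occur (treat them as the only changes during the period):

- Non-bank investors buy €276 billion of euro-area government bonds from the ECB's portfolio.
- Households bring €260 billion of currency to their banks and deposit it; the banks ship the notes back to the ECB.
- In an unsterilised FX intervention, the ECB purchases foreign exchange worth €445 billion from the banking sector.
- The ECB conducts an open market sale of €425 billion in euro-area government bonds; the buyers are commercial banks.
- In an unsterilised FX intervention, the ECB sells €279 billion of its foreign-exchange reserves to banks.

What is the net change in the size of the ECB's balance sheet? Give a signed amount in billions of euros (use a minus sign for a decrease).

-€535 billion

Asset sale (to non-banks) €276 billion: an ECB asset is shed → −€276B.
Currency deposit €260 billion: only the composition of liabilities changes → 0.
FX purchase €445 billion: an ECB asset is acquired → +€445B.
OMO sale (to banks) €425 billion: an ECB asset is shed → −€425B.
FX sale €279 billion: an ECB asset is shed → −€279B.
Net: −276 + 0 + 445 − 425 − 279 = -€535 billion.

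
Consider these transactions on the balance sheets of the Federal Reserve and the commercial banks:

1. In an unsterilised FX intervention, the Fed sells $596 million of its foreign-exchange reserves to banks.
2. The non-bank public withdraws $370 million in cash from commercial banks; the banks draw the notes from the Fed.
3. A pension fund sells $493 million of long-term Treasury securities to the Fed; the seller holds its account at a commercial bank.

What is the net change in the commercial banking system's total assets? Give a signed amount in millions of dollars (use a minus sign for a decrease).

Fed balance sheet:
  Assets:      Securities +$493M, Foreign assets −$596M
  Liabilities: Bank reserves −$473M, Currency in circulation +$370M
Commercial banking system:
  Assets:      Reserves at CB −$473M, Foreign assets +$596M
  Liabilities: Checkable deposits +$123M
Change in total bank assets = +$123 million.

+$123 million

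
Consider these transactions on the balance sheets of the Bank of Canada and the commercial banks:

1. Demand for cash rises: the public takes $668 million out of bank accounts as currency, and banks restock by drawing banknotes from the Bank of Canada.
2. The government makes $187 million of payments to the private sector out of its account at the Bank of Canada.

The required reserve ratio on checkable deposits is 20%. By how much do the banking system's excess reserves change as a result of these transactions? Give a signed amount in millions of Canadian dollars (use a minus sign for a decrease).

-$384.8 million

Currency withdrawal $668 million: reserves −$668M, deposits −$668M.
Government spending $187 million: reserves +$187M, deposits +$187M.
Totals: Δreserves = −$481M, Δdeposits = −$481M.
Δrequired reserves = 20% × −$481M = −$96.2M.
Δexcess reserves = Δreserves − Δrequired = −$481M − (−$96.2M) = -$384.8 million.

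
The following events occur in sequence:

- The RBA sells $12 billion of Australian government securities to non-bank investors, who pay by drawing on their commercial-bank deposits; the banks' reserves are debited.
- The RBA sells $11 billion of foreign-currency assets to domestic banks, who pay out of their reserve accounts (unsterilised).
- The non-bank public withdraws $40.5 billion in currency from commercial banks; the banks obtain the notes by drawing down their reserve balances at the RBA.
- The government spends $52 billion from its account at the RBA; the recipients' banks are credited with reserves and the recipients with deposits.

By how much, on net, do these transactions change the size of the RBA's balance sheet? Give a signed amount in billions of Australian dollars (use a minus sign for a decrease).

RBA balance sheet:
  Assets:      Securities −$12B, Foreign assets −$11B
  Liabilities: Bank reserves −$11.5B, Currency in circulation +$40.5B, Government deposits −$52B
Change in total RBA assets = -$23 billion.

-$23 billion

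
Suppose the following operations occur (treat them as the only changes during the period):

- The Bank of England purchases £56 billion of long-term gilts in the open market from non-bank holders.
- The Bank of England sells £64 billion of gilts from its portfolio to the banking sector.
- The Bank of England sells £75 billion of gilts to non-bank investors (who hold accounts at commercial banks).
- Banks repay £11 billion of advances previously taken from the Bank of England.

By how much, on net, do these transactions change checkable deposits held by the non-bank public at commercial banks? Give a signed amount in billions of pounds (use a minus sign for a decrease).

-£19 billion

Asset purchase (from non-banks) £56 billion: non-bank counterparties' bank balances rise → +£56B.
OMO sale (to banks) £64 billion: the counterparty is a bank, so public deposits are unchanged → 0.
Asset sale (to non-banks) £75 billion: non-bank counterparties' bank balances fall → −£75B.
Discount-window repayment £11 billion: the counterparty is a bank, so public deposits are unchanged → 0.
Net: 56 + 0 − 75 + 0 = -£19 billion.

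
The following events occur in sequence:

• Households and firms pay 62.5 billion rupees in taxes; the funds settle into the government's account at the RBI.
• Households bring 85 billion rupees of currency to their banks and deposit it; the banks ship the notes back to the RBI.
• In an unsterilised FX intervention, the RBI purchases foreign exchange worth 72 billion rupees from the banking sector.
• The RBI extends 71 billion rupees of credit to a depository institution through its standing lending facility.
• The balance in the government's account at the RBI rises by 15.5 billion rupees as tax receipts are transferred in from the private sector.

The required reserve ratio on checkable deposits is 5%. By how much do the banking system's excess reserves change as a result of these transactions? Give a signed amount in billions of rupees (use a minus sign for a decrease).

Government account inflow 62.5 billion rupees: reserves −62.5B, deposits −62.5B.
Currency deposit 85 billion rupees: reserves +85B, deposits +85B.
FX purchase 72 billion rupees: reserves +72B, deposits 0.
Discount-window loan 71 billion rupees: reserves +71B, deposits 0.
Government account inflow 15.5 billion rupees: reserves −15.5B, deposits −15.5B.
Totals: Δreserves = +150B, Δdeposits = +7B.
Δrequired reserves = 5% × +7B = +0.35B.
Δexcess reserves = Δreserves − Δrequired = +150B − (+0.35B) = +149.65 billion.

+149.65 billion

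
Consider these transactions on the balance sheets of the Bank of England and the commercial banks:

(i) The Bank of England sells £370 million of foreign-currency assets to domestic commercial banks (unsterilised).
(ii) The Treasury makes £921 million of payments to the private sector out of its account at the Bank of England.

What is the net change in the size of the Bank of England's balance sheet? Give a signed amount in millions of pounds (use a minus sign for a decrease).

-£370 million

FX sale £370 million: a Bank of England asset is shed → −£370M.
Government spending £921 million: only the composition of liabilities changes → 0.
Net: −370 + 0 = -£370 million.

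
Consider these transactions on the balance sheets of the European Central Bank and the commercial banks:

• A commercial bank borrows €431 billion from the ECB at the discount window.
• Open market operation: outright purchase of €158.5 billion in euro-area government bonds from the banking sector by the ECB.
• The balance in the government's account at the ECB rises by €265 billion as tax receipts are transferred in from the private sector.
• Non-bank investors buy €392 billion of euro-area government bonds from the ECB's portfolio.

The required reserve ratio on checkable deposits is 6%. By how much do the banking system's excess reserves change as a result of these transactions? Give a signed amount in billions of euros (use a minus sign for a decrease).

Discount-window loan €431 billion: reserves +€431B, deposits 0.
OMO purchase (from banks) €158.5 billion: reserves +€158.5B, deposits 0.
Government account inflow €265 billion: reserves −€265B, deposits −€265B.
Asset sale (to non-banks) €392 billion: reserves −€392B, deposits −€392B.
Totals: Δreserves = −€67.5B, Δdeposits = −€657B.
Δrequired reserves = 6% × −€657B = −€39.42B.
Δexcess reserves = Δreserves − Δrequired = −€67.5B − (−€39.42B) = -€28.08 billion.

-€28.08 billion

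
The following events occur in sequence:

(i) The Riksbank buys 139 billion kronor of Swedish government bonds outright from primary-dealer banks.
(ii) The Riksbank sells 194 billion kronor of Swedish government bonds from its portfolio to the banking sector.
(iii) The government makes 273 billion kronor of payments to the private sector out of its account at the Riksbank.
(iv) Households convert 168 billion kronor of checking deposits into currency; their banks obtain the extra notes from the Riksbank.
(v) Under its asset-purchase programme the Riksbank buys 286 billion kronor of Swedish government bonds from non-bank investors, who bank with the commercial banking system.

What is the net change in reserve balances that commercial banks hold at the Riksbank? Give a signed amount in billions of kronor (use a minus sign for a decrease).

OMO purchase (from banks) 139 billion kronor: the Riksbank pays by crediting reserve accounts → +139B.
OMO sale (to banks) 194 billion kronor: the buying banks pay out of their reserve balances → −194B.
Government spending 273 billion kronor: government payments flow into bank reserve accounts → +273B.
Currency withdrawal 168 billion kronor: banks swap reserves for currency → −168B.
Asset purchase (from non-banks) 286 billion kronor: the Riksbank pays by crediting reserve accounts → +286B.
Net: 139 − 194 + 273 − 168 + 286 = +336 billion.

+336 billion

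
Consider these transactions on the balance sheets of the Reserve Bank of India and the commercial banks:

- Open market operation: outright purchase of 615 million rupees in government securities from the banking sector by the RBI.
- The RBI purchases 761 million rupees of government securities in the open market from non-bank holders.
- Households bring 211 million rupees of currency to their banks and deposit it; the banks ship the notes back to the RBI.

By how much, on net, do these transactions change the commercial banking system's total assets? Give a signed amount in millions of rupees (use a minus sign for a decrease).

+972 million

OMO purchase (from banks) 615 million rupees: just an asset swap on bank balance sheets → 0.
Asset purchase (from non-banks) 761 million rupees: bank balance sheets expand → +761M.
Currency deposit 211 million rupees: bank balance sheets expand → +211M.
Net: 0 + 761 + 211 = +972 million.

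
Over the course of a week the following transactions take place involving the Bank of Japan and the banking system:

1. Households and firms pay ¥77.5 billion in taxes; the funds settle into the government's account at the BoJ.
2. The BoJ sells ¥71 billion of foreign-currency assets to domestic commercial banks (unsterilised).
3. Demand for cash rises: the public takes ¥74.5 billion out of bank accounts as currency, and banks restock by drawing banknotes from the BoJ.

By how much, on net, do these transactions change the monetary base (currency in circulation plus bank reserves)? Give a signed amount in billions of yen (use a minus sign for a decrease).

Government account inflow ¥77.5 billion: reserves shift to a non-base liability → −¥77.5B.
FX sale ¥71 billion: BoJ balance sheet contracts → −¥71B.
Currency withdrawal ¥74.5 billion: just a shift between currency and reserves — both are base money → 0.
Net: −77.5 − 71 + 0 = -¥148.5 billion.

-¥148.5 billion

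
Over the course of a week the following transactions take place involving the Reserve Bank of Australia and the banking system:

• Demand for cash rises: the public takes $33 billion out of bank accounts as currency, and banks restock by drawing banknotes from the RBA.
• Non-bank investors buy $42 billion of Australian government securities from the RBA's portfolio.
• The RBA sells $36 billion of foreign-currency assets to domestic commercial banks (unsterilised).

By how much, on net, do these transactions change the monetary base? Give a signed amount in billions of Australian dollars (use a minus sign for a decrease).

-$78 billion

Currency withdrawal $33 billion: just a shift between currency and reserves — both are base money → 0.
Asset sale (to non-banks) $42 billion: RBA balance sheet contracts → −$42B.
FX sale $36 billion: RBA balance sheet contracts → −$36B.
Net: 0 − 42 − 36 = -$78 billion.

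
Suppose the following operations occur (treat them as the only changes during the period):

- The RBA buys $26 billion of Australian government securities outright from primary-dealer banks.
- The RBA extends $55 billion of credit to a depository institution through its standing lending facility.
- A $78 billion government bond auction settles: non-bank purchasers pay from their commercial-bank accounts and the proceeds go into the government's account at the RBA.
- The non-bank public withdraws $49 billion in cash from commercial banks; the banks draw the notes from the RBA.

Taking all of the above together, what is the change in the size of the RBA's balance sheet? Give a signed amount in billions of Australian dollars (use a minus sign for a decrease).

+$81 billion

RBA balance sheet:
  Assets:      Securities +$26B, Loans to banks +$55B
  Liabilities: Bank reserves −$46B, Currency in circulation +$49B, Government deposits +$78B
Commercial banking system:
  Assets:      Reserves at CB −$46B, Securities −$26B
  Liabilities: Checkable deposits −$127B, Borrowings from CB +$55B
Change in total RBA assets = +$81 billion.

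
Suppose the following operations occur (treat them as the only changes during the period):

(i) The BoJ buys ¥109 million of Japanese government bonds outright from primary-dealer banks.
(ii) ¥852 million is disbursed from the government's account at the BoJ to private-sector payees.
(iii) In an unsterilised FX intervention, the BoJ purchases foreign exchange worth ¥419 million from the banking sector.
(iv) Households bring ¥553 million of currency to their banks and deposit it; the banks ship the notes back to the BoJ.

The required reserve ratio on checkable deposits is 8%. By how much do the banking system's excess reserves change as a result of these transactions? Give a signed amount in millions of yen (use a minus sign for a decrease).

OMO purchase (from banks) ¥109 million: reserves +¥109M, deposits 0.
Government spending ¥852 million: reserves +¥852M, deposits +¥852M.
FX purchase ¥419 million: reserves +¥419M, deposits 0.
Currency deposit ¥553 million: reserves +¥553M, deposits +¥553M.
Totals: Δreserves = +¥1933M, Δdeposits = +¥1405M.
Δrequired reserves = 8% × +¥1405M = +¥112.4M.
Δexcess reserves = Δreserves − Δrequired = +¥1933M − (+¥112.4M) = +¥1820.6 million.

+¥1820.6 million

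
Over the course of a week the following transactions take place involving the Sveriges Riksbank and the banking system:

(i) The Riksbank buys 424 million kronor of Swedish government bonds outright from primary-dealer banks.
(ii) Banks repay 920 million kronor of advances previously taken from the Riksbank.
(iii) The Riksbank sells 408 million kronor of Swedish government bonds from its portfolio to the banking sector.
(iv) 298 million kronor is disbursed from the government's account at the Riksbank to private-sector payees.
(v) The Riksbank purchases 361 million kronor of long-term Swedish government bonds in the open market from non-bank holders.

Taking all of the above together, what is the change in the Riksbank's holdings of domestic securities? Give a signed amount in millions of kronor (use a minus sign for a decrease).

+377 million

OMO purchase (from banks) 424 million kronor: securities added to the Riksbank's portfolio → +424M.
Discount-window repayment 920 million kronor: the Riksbank's securities portfolio is untouched → 0.
OMO sale (to banks) 408 million kronor: securities removed from the Riksbank's portfolio → −408M.
Government spending 298 million kronor: the Riksbank's securities portfolio is untouched → 0.
Asset purchase (from non-banks) 361 million kronor: securities added to the Riksbank's portfolio → +361M.
Net: 424 + 0 − 408 + 0 + 361 = +377 million.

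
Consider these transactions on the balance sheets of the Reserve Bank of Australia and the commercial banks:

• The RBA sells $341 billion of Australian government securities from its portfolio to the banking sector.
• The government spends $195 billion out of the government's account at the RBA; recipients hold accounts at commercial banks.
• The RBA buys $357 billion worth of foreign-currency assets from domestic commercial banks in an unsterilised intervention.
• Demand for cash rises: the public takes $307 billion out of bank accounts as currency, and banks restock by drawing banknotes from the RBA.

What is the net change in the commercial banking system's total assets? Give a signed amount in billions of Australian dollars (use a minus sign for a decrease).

RBA balance sheet:
  Assets:      Securities −$341B, Foreign assets +$357B
  Liabilities: Bank reserves −$96B, Currency in circulation +$307B, Government deposits −$195B
Commercial banking system:
  Assets:      Reserves at CB −$96B, Securities +$341B, Foreign assets −$357B
  Liabilities: Checkable deposits −$112B
Change in total bank assets = -$112 billion.

-$112 billion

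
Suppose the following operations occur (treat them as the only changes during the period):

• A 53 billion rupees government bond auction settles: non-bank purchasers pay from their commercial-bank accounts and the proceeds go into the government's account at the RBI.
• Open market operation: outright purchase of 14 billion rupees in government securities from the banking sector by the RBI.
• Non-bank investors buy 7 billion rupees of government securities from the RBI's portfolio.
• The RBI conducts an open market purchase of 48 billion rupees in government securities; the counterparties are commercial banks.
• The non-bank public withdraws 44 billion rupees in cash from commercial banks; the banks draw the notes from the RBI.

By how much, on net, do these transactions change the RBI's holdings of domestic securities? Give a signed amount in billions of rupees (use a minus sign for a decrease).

+55 billion

RBI balance sheet:
  Assets:      Securities +55B
  Liabilities: Bank reserves −42B, Currency in circulation +44B, Government deposits +53B
So the change in the RBI's holdings of domestic securities is +55 billion.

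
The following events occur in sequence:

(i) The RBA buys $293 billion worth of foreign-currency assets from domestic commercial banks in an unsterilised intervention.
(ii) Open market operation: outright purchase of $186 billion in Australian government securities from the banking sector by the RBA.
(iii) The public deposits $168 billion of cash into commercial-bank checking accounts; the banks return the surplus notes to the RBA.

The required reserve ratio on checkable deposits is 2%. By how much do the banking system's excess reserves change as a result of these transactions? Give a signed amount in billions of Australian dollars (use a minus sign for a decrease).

FX purchase $293 billion: reserves +$293B, deposits 0.
OMO purchase (from banks) $186 billion: reserves +$186B, deposits 0.
Currency deposit $168 billion: reserves +$168B, deposits +$168B.
Totals: Δreserves = +$647B, Δdeposits = +$168B.
Δrequired reserves = 2% × +$168B = +$3.36B.
Δexcess reserves = Δreserves − Δrequired = +$647B − (+$3.36B) = +$643.64 billion.

+$643.64 billion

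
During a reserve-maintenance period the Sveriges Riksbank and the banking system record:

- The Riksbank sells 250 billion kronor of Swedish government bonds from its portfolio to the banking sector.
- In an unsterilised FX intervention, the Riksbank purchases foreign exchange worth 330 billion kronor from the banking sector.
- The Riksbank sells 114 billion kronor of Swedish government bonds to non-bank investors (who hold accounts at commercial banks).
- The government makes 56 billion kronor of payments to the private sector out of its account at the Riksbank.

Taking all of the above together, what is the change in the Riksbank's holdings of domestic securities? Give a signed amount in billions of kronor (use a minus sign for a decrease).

OMO sale (to banks) 250 billion kronor: securities removed from the Riksbank's portfolio → −250B.
FX purchase 330 billion kronor: the Riksbank's securities portfolio is untouched → 0.
Asset sale (to non-banks) 114 billion kronor: securities removed from the Riksbank's portfolio → −114B.
Government spending 56 billion kronor: the Riksbank's securities portfolio is untouched → 0.
Net: −250 + 0 − 114 + 0 = -364 billion.

-364 billion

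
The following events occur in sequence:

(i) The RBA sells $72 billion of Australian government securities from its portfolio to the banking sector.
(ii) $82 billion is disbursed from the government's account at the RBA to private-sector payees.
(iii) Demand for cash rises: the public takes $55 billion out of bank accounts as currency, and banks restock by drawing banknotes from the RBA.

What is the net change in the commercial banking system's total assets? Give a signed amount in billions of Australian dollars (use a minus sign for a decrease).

RBA balance sheet:
  Assets:      Securities −$72B
  Liabilities: Bank reserves −$45B, Currency in circulation +$55B, Government deposits −$82B
Commercial banking system:
  Assets:      Reserves at CB −$45B, Securities +$72B
  Liabilities: Checkable deposits +$27B
Change in total bank assets = +$27 billion.

+$27 billion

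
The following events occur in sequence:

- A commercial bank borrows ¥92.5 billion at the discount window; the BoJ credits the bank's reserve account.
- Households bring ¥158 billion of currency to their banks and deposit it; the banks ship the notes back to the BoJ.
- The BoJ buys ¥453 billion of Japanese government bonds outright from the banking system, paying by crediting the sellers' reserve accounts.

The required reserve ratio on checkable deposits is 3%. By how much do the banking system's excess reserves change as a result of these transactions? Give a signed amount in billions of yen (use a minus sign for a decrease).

+¥698.76 billion

Discount-window loan ¥92.5 billion: reserves +¥92.5B, deposits 0.
Currency deposit ¥158 billion: reserves +¥158B, deposits +¥158B.
OMO purchase (from banks) ¥453 billion: reserves +¥453B, deposits 0.
Totals: Δreserves = +¥703.5B, Δdeposits = +¥158B.
Δrequired reserves = 3% × +¥158B = +¥4.74B.
Δexcess reserves = Δreserves − Δrequired = +¥703.5B − (+¥4.74B) = +¥698.76 billion.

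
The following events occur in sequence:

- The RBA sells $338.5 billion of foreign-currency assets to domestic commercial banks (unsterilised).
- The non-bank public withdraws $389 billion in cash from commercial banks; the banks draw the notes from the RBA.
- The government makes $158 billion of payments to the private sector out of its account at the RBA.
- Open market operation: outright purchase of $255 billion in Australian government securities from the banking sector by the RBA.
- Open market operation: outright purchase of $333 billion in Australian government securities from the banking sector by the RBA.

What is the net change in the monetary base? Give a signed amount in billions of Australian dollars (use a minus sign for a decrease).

FX sale $338.5 billion: RBA balance sheet contracts → −$338.5B.
Currency withdrawal $389 billion: just a shift between currency and reserves — both are base money → 0.
Government spending $158 billion: a non-base liability converts back to reserves → +$158B.
OMO purchase (from banks) $255 billion: RBA balance sheet expands → +$255B.
OMO purchase (from banks) $333 billion: RBA balance sheet expands → +$333B.
Net: −338.5 + 0 + 158 + 255 + 333 = +$407.5 billion.

+$407.5 billion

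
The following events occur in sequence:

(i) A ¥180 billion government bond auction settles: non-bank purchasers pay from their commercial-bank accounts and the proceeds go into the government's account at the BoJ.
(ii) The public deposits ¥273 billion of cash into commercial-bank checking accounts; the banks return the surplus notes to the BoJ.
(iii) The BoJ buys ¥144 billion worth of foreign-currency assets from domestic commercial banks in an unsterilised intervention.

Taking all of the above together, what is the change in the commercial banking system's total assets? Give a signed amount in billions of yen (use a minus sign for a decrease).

Government account inflow ¥180 billion: bank balance sheets shrink → −¥180B.
Currency deposit ¥273 billion: bank balance sheets expand → +¥273B.
FX purchase ¥144 billion: just an asset swap on bank balance sheets → 0.
Net: −180 + 273 + 0 = +¥93 billion.

+¥93 billion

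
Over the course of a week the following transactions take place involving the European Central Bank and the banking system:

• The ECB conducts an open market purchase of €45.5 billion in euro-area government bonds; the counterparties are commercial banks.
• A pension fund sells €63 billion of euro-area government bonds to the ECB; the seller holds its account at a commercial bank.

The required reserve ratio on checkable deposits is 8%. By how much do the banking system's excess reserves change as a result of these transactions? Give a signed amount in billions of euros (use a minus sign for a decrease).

+€103.46 billion

OMO purchase (from banks) €45.5 billion: reserves +€45.5B, deposits 0.
Asset purchase (from non-banks) €63 billion: reserves +€63B, deposits +€63B.
Totals: Δreserves = +€108.5B, Δdeposits = +€63B.
Δrequired reserves = 8% × +€63B = +€5.04B.
Δexcess reserves = Δreserves − Δrequired = +€108.5B − (+€5.04B) = +€103.46 billion.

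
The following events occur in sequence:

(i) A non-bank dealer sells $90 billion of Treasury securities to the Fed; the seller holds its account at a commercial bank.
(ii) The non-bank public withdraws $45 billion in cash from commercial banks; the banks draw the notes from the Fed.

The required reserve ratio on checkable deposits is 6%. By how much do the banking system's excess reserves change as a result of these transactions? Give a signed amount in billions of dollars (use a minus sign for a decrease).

+$42.3 billion

Asset purchase (from non-banks) $90 billion: reserves +$90B, deposits +$90B.
Currency withdrawal $45 billion: reserves −$45B, deposits −$45B.
Totals: Δreserves = +$45B, Δdeposits = +$45B.
Δrequired reserves = 6% × +$45B = +$2.7B.
Δexcess reserves = Δreserves − Δrequired = +$45B − (+$2.7B) = +$42.3 billion.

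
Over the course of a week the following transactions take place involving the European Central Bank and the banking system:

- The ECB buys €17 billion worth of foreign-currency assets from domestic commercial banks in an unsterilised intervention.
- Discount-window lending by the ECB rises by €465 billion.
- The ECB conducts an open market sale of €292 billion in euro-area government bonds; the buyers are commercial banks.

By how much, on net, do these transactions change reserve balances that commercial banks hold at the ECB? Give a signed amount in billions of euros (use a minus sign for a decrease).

+€190 billion

ECB balance sheet:
  Assets:      Securities −€292B, Loans to banks +€465B, Foreign assets +€17B
  Liabilities: Bank reserves +€190B
So the change in reserve balances that commercial banks hold at the ECB is +€190 billion.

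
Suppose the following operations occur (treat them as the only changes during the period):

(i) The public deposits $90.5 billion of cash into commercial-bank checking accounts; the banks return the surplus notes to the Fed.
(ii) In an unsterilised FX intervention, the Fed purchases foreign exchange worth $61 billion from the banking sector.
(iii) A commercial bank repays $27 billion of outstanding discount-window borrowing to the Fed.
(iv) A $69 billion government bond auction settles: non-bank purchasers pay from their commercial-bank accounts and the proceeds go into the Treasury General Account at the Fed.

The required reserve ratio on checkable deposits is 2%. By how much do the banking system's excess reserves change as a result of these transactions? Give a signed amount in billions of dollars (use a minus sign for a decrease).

Currency deposit $90.5 billion: reserves +$90.5B, deposits +$90.5B.
FX purchase $61 billion: reserves +$61B, deposits 0.
Discount-window repayment $27 billion: reserves −$27B, deposits 0.
Government account inflow $69 billion: reserves −$69B, deposits −$69B.
Totals: Δreserves = +$55.5B, Δdeposits = +$21.5B.
Δrequired reserves = 2% × +$21.5B = +$0.43B.
Δexcess reserves = Δreserves − Δrequired = +$55.5B − (+$0.43B) = +$55.07 billion.

+$55.07 billion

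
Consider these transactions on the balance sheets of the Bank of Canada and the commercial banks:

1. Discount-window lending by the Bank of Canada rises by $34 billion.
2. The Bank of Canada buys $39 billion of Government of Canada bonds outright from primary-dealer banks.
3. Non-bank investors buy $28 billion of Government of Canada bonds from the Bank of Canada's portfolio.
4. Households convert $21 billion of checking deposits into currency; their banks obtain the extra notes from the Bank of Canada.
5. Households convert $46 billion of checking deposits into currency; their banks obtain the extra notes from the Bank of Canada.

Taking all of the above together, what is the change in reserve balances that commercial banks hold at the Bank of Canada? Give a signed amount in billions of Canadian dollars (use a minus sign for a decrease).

Bank of Canada balance sheet:
  Assets:      Securities +$11B, Loans to banks +$34B
  Liabilities: Bank reserves −$22B, Currency in circulation +$67B
So the change in reserve balances that commercial banks hold at the Bank of Canada is -$22 billion.

-$22 billion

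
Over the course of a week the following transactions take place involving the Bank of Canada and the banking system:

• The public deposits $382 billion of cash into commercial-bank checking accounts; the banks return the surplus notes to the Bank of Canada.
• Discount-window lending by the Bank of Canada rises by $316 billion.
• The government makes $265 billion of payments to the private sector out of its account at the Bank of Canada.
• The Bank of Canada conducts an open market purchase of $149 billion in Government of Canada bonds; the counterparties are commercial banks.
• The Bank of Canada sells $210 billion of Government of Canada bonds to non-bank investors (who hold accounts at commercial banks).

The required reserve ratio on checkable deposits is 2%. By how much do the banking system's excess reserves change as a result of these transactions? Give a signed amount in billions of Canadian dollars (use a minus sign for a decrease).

+$893.26 billion

Currency deposit $382 billion: reserves +$382B, deposits +$382B.
Discount-window loan $316 billion: reserves +$316B, deposits 0.
Government spending $265 billion: reserves +$265B, deposits +$265B.
OMO purchase (from banks) $149 billion: reserves +$149B, deposits 0.
Asset sale (to non-banks) $210 billion: reserves −$210B, deposits −$210B.
Totals: Δreserves = +$902B, Δdeposits = +$437B.
Δrequired reserves = 2% × +$437B = +$8.74B.
Δexcess reserves = Δreserves − Δrequired = +$902B − (+$8.74B) = +$893.26 billion.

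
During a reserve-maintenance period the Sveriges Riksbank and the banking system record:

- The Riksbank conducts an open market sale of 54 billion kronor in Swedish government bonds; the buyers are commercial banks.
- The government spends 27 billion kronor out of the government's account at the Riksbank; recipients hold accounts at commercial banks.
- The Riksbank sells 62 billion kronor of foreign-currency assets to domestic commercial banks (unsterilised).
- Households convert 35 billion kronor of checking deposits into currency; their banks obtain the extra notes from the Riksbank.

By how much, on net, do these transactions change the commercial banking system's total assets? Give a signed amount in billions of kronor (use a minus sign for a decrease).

-8 billion

Riksbank balance sheet:
  Assets:      Securities −54B, Foreign assets −62B
  Liabilities: Bank reserves −124B, Currency in circulation +35B, Government deposits −27B
Commercial banking system:
  Assets:      Reserves at CB −124B, Securities +54B, Foreign assets +62B
  Liabilities: Checkable deposits −8B
Change in total bank assets = -8 billion.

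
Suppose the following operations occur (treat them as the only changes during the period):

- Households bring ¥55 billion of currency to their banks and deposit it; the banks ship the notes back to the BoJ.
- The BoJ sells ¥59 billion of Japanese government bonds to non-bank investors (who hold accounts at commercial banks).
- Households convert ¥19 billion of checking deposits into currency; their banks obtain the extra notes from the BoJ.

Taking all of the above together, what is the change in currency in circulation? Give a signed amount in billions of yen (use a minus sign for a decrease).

BoJ balance sheet:
  Assets:      Securities −¥59B
  Liabilities: Bank reserves −¥23B, Currency in circulation −¥36B
So the change in currency in circulation is -¥36 billion.

-¥36 billion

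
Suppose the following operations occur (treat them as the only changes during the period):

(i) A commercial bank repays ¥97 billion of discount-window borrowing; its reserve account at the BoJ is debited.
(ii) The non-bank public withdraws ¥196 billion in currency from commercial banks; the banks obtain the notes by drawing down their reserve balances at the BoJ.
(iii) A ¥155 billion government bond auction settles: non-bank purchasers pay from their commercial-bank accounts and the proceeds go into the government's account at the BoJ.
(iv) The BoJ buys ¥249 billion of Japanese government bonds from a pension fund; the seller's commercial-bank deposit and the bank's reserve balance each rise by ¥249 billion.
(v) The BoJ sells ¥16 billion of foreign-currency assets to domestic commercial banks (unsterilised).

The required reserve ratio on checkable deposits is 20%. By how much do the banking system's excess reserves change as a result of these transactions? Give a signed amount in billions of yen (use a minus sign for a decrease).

-¥194.6 billion

Discount-window repayment ¥97 billion: reserves −¥97B, deposits 0.
Currency withdrawal ¥196 billion: reserves −¥196B, deposits −¥196B.
Government account inflow ¥155 billion: reserves −¥155B, deposits −¥155B.
Asset purchase (from non-banks) ¥249 billion: reserves +¥249B, deposits +¥249B.
FX sale ¥16 billion: reserves −¥16B, deposits 0.
Totals: Δreserves = −¥215B, Δdeposits = −¥102B.
Δrequired reserves = 20% × −¥102B = −¥20.4B.
Δexcess reserves = Δreserves − Δrequired = −¥215B − (−¥20.4B) = -¥194.6 billion.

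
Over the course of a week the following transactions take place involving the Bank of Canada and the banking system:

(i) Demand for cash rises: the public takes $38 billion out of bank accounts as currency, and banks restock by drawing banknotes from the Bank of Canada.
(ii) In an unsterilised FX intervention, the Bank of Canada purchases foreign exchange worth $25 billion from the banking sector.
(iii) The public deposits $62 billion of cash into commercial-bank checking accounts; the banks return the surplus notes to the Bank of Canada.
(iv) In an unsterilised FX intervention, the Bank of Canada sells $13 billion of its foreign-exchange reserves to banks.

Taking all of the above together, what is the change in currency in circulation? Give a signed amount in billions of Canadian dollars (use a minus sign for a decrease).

-$24 billion

Bank of Canada balance sheet:
  Assets:      Foreign assets +$12B
  Liabilities: Bank reserves +$36B, Currency in circulation −$24B
Commercial banking system:
  Assets:      Reserves at CB +$36B, Foreign assets −$12B
  Liabilities: Checkable deposits +$24B
So the change in currency in circulation is -$24 billion.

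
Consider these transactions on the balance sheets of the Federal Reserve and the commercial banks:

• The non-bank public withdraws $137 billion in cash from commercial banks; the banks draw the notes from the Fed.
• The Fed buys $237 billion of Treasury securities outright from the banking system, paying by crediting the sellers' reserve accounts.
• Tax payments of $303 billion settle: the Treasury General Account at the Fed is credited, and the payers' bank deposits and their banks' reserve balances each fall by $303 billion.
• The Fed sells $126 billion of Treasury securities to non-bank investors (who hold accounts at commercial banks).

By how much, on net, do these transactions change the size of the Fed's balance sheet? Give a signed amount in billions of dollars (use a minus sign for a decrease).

Fed balance sheet:
  Assets:      Securities +$111B
  Liabilities: Bank reserves −$329B, Currency in circulation +$137B, Government deposits +$303B
Change in total Fed assets = +$111 billion.

+$111 billion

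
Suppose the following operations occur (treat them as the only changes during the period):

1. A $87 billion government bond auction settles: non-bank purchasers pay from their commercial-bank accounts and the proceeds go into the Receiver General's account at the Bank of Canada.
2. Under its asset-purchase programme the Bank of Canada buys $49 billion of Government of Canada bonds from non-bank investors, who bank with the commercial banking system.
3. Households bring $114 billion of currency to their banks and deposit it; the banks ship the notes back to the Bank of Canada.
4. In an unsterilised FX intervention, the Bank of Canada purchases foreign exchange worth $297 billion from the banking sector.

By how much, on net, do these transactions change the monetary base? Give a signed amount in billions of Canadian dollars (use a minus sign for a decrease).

+$259 billion

Government account inflow $87 billion: reserves shift to a non-base liability → −$87B.
Asset purchase (from non-banks) $49 billion: Bank of Canada balance sheet expands → +$49B.
Currency deposit $114 billion: just a shift between currency and reserves — both are base money → 0.
FX purchase $297 billion: Bank of Canada balance sheet expands → +$297B.
Net: −87 + 49 + 0 + 297 = +$259 billion.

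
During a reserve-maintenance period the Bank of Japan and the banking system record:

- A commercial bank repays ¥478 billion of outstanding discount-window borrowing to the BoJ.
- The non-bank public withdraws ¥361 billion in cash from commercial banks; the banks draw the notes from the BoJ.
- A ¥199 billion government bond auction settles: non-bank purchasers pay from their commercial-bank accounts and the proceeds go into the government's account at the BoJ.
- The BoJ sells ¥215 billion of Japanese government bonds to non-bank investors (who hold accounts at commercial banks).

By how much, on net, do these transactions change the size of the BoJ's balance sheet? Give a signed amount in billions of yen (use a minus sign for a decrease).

-¥693 billion

BoJ balance sheet:
  Assets:      Securities −¥215B, Loans to banks −¥478B
  Liabilities: Bank reserves −¥1253B, Currency in circulation +¥361B, Government deposits +¥199B
Change in total BoJ assets = -¥693 billion.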